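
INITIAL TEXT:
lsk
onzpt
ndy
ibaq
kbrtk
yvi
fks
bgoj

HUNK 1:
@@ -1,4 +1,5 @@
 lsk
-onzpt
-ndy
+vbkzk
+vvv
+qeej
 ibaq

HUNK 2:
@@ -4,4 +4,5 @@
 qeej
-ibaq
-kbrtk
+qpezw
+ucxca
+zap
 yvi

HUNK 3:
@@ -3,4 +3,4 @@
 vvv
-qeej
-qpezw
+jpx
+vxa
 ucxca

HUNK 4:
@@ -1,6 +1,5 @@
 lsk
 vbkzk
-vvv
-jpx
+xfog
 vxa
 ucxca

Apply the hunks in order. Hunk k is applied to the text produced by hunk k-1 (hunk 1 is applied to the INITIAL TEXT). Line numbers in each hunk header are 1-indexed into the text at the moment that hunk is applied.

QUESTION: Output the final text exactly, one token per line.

Hunk 1: at line 1 remove [onzpt,ndy] add [vbkzk,vvv,qeej] -> 9 lines: lsk vbkzk vvv qeej ibaq kbrtk yvi fks bgoj
Hunk 2: at line 4 remove [ibaq,kbrtk] add [qpezw,ucxca,zap] -> 10 lines: lsk vbkzk vvv qeej qpezw ucxca zap yvi fks bgoj
Hunk 3: at line 3 remove [qeej,qpezw] add [jpx,vxa] -> 10 lines: lsk vbkzk vvv jpx vxa ucxca zap yvi fks bgoj
Hunk 4: at line 1 remove [vvv,jpx] add [xfog] -> 9 lines: lsk vbkzk xfog vxa ucxca zap yvi fks bgoj

Answer: lsk
vbkzk
xfog
vxa
ucxca
zap
yvi
fks
bgoj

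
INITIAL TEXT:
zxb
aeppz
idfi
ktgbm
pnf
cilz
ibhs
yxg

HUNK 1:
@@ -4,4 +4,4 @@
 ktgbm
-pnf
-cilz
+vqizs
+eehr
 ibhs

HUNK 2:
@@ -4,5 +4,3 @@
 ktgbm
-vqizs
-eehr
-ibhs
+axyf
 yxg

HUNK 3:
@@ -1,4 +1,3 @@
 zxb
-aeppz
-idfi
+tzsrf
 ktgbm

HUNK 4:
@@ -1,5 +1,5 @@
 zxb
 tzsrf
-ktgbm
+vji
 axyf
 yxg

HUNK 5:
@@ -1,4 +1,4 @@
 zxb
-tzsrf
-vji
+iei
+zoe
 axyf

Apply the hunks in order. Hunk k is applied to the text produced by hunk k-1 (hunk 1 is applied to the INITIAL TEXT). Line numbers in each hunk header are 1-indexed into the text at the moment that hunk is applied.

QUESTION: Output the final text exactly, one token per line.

Answer: zxb
iei
zoe
axyf
yxg

Derivation:
Hunk 1: at line 4 remove [pnf,cilz] add [vqizs,eehr] -> 8 lines: zxb aeppz idfi ktgbm vqizs eehr ibhs yxg
Hunk 2: at line 4 remove [vqizs,eehr,ibhs] add [axyf] -> 6 lines: zxb aeppz idfi ktgbm axyf yxg
Hunk 3: at line 1 remove [aeppz,idfi] add [tzsrf] -> 5 lines: zxb tzsrf ktgbm axyf yxg
Hunk 4: at line 1 remove [ktgbm] add [vji] -> 5 lines: zxb tzsrf vji axyf yxg
Hunk 5: at line 1 remove [tzsrf,vji] add [iei,zoe] -> 5 lines: zxb iei zoe axyf yxg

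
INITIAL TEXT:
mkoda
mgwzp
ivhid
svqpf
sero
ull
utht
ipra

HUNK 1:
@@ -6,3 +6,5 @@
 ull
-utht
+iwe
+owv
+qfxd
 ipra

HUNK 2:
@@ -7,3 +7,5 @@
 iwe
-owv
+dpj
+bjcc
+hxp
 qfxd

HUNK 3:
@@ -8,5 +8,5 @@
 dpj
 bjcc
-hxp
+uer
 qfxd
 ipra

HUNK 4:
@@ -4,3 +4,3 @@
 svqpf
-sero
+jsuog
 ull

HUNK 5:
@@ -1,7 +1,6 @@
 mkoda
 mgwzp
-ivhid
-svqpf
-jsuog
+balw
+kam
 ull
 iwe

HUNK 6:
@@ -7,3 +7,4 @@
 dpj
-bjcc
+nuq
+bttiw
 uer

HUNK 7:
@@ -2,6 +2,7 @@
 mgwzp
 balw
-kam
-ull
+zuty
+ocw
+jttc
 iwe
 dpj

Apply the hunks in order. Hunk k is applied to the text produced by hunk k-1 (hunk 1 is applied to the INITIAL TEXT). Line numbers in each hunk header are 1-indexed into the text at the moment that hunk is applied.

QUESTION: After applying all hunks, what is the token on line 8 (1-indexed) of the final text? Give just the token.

Hunk 1: at line 6 remove [utht] add [iwe,owv,qfxd] -> 10 lines: mkoda mgwzp ivhid svqpf sero ull iwe owv qfxd ipra
Hunk 2: at line 7 remove [owv] add [dpj,bjcc,hxp] -> 12 lines: mkoda mgwzp ivhid svqpf sero ull iwe dpj bjcc hxp qfxd ipra
Hunk 3: at line 8 remove [hxp] add [uer] -> 12 lines: mkoda mgwzp ivhid svqpf sero ull iwe dpj bjcc uer qfxd ipra
Hunk 4: at line 4 remove [sero] add [jsuog] -> 12 lines: mkoda mgwzp ivhid svqpf jsuog ull iwe dpj bjcc uer qfxd ipra
Hunk 5: at line 1 remove [ivhid,svqpf,jsuog] add [balw,kam] -> 11 lines: mkoda mgwzp balw kam ull iwe dpj bjcc uer qfxd ipra
Hunk 6: at line 7 remove [bjcc] add [nuq,bttiw] -> 12 lines: mkoda mgwzp balw kam ull iwe dpj nuq bttiw uer qfxd ipra
Hunk 7: at line 2 remove [kam,ull] add [zuty,ocw,jttc] -> 13 lines: mkoda mgwzp balw zuty ocw jttc iwe dpj nuq bttiw uer qfxd ipra
Final line 8: dpj

Answer: dpj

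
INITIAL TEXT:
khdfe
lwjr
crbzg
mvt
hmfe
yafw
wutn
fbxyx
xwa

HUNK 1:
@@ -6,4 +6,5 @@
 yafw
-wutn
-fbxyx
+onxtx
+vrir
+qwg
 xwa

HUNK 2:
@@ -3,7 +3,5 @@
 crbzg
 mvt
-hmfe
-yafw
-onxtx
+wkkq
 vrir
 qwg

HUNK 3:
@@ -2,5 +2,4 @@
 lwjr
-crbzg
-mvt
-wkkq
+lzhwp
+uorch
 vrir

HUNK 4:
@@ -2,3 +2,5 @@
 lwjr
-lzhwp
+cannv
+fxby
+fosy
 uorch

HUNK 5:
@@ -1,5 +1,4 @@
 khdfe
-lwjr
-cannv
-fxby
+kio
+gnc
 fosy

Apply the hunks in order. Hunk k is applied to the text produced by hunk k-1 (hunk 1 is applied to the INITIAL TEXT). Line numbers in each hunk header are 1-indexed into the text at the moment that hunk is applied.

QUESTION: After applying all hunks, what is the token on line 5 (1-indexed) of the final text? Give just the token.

Answer: uorch

Derivation:
Hunk 1: at line 6 remove [wutn,fbxyx] add [onxtx,vrir,qwg] -> 10 lines: khdfe lwjr crbzg mvt hmfe yafw onxtx vrir qwg xwa
Hunk 2: at line 3 remove [hmfe,yafw,onxtx] add [wkkq] -> 8 lines: khdfe lwjr crbzg mvt wkkq vrir qwg xwa
Hunk 3: at line 2 remove [crbzg,mvt,wkkq] add [lzhwp,uorch] -> 7 lines: khdfe lwjr lzhwp uorch vrir qwg xwa
Hunk 4: at line 2 remove [lzhwp] add [cannv,fxby,fosy] -> 9 lines: khdfe lwjr cannv fxby fosy uorch vrir qwg xwa
Hunk 5: at line 1 remove [lwjr,cannv,fxby] add [kio,gnc] -> 8 lines: khdfe kio gnc fosy uorch vrir qwg xwa
Final line 5: uorch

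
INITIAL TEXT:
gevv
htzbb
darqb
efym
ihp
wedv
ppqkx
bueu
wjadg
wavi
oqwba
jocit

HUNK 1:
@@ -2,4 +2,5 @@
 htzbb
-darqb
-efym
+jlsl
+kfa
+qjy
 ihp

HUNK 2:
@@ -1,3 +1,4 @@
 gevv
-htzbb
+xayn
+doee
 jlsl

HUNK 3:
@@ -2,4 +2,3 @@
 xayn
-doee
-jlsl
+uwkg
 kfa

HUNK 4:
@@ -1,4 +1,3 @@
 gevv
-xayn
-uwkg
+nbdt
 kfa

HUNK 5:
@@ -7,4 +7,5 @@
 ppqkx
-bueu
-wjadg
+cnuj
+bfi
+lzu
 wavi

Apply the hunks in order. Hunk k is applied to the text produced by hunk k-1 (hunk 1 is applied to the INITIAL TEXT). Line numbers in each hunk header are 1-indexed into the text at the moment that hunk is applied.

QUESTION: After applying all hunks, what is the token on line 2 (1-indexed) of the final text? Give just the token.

Answer: nbdt

Derivation:
Hunk 1: at line 2 remove [darqb,efym] add [jlsl,kfa,qjy] -> 13 lines: gevv htzbb jlsl kfa qjy ihp wedv ppqkx bueu wjadg wavi oqwba jocit
Hunk 2: at line 1 remove [htzbb] add [xayn,doee] -> 14 lines: gevv xayn doee jlsl kfa qjy ihp wedv ppqkx bueu wjadg wavi oqwba jocit
Hunk 3: at line 2 remove [doee,jlsl] add [uwkg] -> 13 lines: gevv xayn uwkg kfa qjy ihp wedv ppqkx bueu wjadg wavi oqwba jocit
Hunk 4: at line 1 remove [xayn,uwkg] add [nbdt] -> 12 lines: gevv nbdt kfa qjy ihp wedv ppqkx bueu wjadg wavi oqwba jocit
Hunk 5: at line 7 remove [bueu,wjadg] add [cnuj,bfi,lzu] -> 13 lines: gevv nbdt kfa qjy ihp wedv ppqkx cnuj bfi lzu wavi oqwba jocit
Final line 2: nbdt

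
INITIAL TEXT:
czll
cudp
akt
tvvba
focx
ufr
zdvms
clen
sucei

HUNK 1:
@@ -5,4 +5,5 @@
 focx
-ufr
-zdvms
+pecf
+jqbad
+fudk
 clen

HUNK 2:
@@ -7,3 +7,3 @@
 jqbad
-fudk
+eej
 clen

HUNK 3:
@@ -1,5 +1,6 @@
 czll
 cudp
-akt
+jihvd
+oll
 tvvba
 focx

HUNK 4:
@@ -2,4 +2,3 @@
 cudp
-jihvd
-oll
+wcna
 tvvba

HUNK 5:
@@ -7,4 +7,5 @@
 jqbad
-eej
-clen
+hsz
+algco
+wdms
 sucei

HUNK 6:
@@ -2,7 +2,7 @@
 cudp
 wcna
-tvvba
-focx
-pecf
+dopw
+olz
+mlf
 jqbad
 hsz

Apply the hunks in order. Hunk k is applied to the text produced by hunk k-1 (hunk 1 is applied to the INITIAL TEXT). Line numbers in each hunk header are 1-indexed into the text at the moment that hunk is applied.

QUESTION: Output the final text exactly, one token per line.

Hunk 1: at line 5 remove [ufr,zdvms] add [pecf,jqbad,fudk] -> 10 lines: czll cudp akt tvvba focx pecf jqbad fudk clen sucei
Hunk 2: at line 7 remove [fudk] add [eej] -> 10 lines: czll cudp akt tvvba focx pecf jqbad eej clen sucei
Hunk 3: at line 1 remove [akt] add [jihvd,oll] -> 11 lines: czll cudp jihvd oll tvvba focx pecf jqbad eej clen sucei
Hunk 4: at line 2 remove [jihvd,oll] add [wcna] -> 10 lines: czll cudp wcna tvvba focx pecf jqbad eej clen sucei
Hunk 5: at line 7 remove [eej,clen] add [hsz,algco,wdms] -> 11 lines: czll cudp wcna tvvba focx pecf jqbad hsz algco wdms sucei
Hunk 6: at line 2 remove [tvvba,focx,pecf] add [dopw,olz,mlf] -> 11 lines: czll cudp wcna dopw olz mlf jqbad hsz algco wdms sucei

Answer: czll
cudp
wcna
dopw
olz
mlf
jqbad
hsz
algco
wdms
sucei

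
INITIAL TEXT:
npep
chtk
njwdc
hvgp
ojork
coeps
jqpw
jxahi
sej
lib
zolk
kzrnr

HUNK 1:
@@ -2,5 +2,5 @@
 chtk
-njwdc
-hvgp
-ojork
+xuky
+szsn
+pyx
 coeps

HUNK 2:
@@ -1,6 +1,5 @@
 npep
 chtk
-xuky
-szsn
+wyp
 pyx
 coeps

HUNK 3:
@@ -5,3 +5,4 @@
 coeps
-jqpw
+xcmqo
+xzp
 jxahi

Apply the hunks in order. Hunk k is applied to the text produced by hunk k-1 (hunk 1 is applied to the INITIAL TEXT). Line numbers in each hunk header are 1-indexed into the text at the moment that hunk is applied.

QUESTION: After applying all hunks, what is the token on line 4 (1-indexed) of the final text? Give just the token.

Hunk 1: at line 2 remove [njwdc,hvgp,ojork] add [xuky,szsn,pyx] -> 12 lines: npep chtk xuky szsn pyx coeps jqpw jxahi sej lib zolk kzrnr
Hunk 2: at line 1 remove [xuky,szsn] add [wyp] -> 11 lines: npep chtk wyp pyx coeps jqpw jxahi sej lib zolk kzrnr
Hunk 3: at line 5 remove [jqpw] add [xcmqo,xzp] -> 12 lines: npep chtk wyp pyx coeps xcmqo xzp jxahi sej lib zolk kzrnr
Final line 4: pyx

Answer: pyx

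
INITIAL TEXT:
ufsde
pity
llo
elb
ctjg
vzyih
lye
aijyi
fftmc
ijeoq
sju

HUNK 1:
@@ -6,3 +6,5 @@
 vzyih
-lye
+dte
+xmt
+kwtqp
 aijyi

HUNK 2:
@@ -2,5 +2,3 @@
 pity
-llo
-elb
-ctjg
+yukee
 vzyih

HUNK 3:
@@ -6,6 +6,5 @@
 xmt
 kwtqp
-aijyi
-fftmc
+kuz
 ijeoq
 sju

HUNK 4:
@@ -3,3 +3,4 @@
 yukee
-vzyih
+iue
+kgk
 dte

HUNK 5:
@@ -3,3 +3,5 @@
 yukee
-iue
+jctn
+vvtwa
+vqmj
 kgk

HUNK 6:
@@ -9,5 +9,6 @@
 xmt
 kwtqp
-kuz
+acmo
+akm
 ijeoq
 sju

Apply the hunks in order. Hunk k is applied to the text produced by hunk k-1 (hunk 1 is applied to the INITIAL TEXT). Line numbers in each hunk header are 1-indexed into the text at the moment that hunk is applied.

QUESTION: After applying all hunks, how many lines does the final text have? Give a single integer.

Answer: 14

Derivation:
Hunk 1: at line 6 remove [lye] add [dte,xmt,kwtqp] -> 13 lines: ufsde pity llo elb ctjg vzyih dte xmt kwtqp aijyi fftmc ijeoq sju
Hunk 2: at line 2 remove [llo,elb,ctjg] add [yukee] -> 11 lines: ufsde pity yukee vzyih dte xmt kwtqp aijyi fftmc ijeoq sju
Hunk 3: at line 6 remove [aijyi,fftmc] add [kuz] -> 10 lines: ufsde pity yukee vzyih dte xmt kwtqp kuz ijeoq sju
Hunk 4: at line 3 remove [vzyih] add [iue,kgk] -> 11 lines: ufsde pity yukee iue kgk dte xmt kwtqp kuz ijeoq sju
Hunk 5: at line 3 remove [iue] add [jctn,vvtwa,vqmj] -> 13 lines: ufsde pity yukee jctn vvtwa vqmj kgk dte xmt kwtqp kuz ijeoq sju
Hunk 6: at line 9 remove [kuz] add [acmo,akm] -> 14 lines: ufsde pity yukee jctn vvtwa vqmj kgk dte xmt kwtqp acmo akm ijeoq sju
Final line count: 14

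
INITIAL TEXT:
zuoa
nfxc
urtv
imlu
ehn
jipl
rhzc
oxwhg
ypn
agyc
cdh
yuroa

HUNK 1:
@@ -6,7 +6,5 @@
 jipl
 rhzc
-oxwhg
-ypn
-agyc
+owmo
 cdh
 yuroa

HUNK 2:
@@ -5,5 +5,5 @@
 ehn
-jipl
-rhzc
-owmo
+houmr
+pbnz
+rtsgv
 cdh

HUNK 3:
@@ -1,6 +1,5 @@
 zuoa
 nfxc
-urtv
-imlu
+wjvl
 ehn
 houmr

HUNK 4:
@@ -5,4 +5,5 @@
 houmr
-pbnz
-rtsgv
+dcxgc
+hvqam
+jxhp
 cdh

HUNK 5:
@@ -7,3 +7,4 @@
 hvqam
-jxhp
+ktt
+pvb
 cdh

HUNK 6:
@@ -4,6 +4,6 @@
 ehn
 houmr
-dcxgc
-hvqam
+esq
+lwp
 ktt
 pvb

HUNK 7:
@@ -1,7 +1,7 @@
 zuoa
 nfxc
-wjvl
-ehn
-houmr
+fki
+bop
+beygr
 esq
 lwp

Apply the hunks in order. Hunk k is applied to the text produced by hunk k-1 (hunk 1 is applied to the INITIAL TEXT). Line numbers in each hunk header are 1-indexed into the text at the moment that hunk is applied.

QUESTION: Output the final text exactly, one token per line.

Hunk 1: at line 6 remove [oxwhg,ypn,agyc] add [owmo] -> 10 lines: zuoa nfxc urtv imlu ehn jipl rhzc owmo cdh yuroa
Hunk 2: at line 5 remove [jipl,rhzc,owmo] add [houmr,pbnz,rtsgv] -> 10 lines: zuoa nfxc urtv imlu ehn houmr pbnz rtsgv cdh yuroa
Hunk 3: at line 1 remove [urtv,imlu] add [wjvl] -> 9 lines: zuoa nfxc wjvl ehn houmr pbnz rtsgv cdh yuroa
Hunk 4: at line 5 remove [pbnz,rtsgv] add [dcxgc,hvqam,jxhp] -> 10 lines: zuoa nfxc wjvl ehn houmr dcxgc hvqam jxhp cdh yuroa
Hunk 5: at line 7 remove [jxhp] add [ktt,pvb] -> 11 lines: zuoa nfxc wjvl ehn houmr dcxgc hvqam ktt pvb cdh yuroa
Hunk 6: at line 4 remove [dcxgc,hvqam] add [esq,lwp] -> 11 lines: zuoa nfxc wjvl ehn houmr esq lwp ktt pvb cdh yuroa
Hunk 7: at line 1 remove [wjvl,ehn,houmr] add [fki,bop,beygr] -> 11 lines: zuoa nfxc fki bop beygr esq lwp ktt pvb cdh yuroa

Answer: zuoa
nfxc
fki
bop
beygr
esq
lwp
ktt
pvb
cdh
yuroa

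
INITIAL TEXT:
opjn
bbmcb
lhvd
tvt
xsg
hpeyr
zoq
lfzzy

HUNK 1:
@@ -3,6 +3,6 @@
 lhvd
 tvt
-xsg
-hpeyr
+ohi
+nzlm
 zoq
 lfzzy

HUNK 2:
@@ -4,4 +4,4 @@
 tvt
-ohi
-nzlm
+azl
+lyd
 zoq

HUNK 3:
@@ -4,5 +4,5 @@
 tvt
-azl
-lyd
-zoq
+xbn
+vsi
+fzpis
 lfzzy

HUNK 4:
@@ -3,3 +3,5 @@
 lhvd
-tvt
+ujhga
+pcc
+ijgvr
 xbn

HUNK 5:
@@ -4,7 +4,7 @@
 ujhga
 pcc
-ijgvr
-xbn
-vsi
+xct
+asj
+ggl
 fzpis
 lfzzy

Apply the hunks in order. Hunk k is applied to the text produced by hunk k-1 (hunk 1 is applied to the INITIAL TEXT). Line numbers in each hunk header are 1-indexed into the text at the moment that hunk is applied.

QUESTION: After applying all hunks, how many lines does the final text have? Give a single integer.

Hunk 1: at line 3 remove [xsg,hpeyr] add [ohi,nzlm] -> 8 lines: opjn bbmcb lhvd tvt ohi nzlm zoq lfzzy
Hunk 2: at line 4 remove [ohi,nzlm] add [azl,lyd] -> 8 lines: opjn bbmcb lhvd tvt azl lyd zoq lfzzy
Hunk 3: at line 4 remove [azl,lyd,zoq] add [xbn,vsi,fzpis] -> 8 lines: opjn bbmcb lhvd tvt xbn vsi fzpis lfzzy
Hunk 4: at line 3 remove [tvt] add [ujhga,pcc,ijgvr] -> 10 lines: opjn bbmcb lhvd ujhga pcc ijgvr xbn vsi fzpis lfzzy
Hunk 5: at line 4 remove [ijgvr,xbn,vsi] add [xct,asj,ggl] -> 10 lines: opjn bbmcb lhvd ujhga pcc xct asj ggl fzpis lfzzy
Final line count: 10

Answer: 10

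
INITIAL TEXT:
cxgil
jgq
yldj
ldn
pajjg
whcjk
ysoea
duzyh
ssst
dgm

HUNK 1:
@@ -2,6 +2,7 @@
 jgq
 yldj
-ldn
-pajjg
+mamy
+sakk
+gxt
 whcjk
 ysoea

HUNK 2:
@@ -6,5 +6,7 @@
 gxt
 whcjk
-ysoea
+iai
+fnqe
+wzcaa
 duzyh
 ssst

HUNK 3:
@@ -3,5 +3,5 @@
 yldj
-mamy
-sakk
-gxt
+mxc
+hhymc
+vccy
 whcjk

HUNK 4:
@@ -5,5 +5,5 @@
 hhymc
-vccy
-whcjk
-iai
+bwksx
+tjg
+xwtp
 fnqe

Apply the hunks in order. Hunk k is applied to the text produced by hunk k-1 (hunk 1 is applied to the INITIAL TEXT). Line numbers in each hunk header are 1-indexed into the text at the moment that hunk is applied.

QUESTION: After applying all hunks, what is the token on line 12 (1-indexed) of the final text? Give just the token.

Hunk 1: at line 2 remove [ldn,pajjg] add [mamy,sakk,gxt] -> 11 lines: cxgil jgq yldj mamy sakk gxt whcjk ysoea duzyh ssst dgm
Hunk 2: at line 6 remove [ysoea] add [iai,fnqe,wzcaa] -> 13 lines: cxgil jgq yldj mamy sakk gxt whcjk iai fnqe wzcaa duzyh ssst dgm
Hunk 3: at line 3 remove [mamy,sakk,gxt] add [mxc,hhymc,vccy] -> 13 lines: cxgil jgq yldj mxc hhymc vccy whcjk iai fnqe wzcaa duzyh ssst dgm
Hunk 4: at line 5 remove [vccy,whcjk,iai] add [bwksx,tjg,xwtp] -> 13 lines: cxgil jgq yldj mxc hhymc bwksx tjg xwtp fnqe wzcaa duzyh ssst dgm
Final line 12: ssst

Answer: ssst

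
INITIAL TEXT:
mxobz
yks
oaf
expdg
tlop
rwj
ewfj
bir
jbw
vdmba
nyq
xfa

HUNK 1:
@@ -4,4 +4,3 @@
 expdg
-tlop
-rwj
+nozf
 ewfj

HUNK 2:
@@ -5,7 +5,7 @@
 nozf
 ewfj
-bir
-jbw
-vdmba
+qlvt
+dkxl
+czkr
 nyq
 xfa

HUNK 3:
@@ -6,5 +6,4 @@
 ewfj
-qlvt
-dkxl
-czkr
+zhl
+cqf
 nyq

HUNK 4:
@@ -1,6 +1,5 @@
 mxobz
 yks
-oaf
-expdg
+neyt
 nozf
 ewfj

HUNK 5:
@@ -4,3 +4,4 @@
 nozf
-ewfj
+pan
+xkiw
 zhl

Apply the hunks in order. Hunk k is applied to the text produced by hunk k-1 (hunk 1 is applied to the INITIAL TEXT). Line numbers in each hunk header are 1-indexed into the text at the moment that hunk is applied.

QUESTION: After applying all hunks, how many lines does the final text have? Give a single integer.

Hunk 1: at line 4 remove [tlop,rwj] add [nozf] -> 11 lines: mxobz yks oaf expdg nozf ewfj bir jbw vdmba nyq xfa
Hunk 2: at line 5 remove [bir,jbw,vdmba] add [qlvt,dkxl,czkr] -> 11 lines: mxobz yks oaf expdg nozf ewfj qlvt dkxl czkr nyq xfa
Hunk 3: at line 6 remove [qlvt,dkxl,czkr] add [zhl,cqf] -> 10 lines: mxobz yks oaf expdg nozf ewfj zhl cqf nyq xfa
Hunk 4: at line 1 remove [oaf,expdg] add [neyt] -> 9 lines: mxobz yks neyt nozf ewfj zhl cqf nyq xfa
Hunk 5: at line 4 remove [ewfj] add [pan,xkiw] -> 10 lines: mxobz yks neyt nozf pan xkiw zhl cqf nyq xfa
Final line count: 10

Answer: 10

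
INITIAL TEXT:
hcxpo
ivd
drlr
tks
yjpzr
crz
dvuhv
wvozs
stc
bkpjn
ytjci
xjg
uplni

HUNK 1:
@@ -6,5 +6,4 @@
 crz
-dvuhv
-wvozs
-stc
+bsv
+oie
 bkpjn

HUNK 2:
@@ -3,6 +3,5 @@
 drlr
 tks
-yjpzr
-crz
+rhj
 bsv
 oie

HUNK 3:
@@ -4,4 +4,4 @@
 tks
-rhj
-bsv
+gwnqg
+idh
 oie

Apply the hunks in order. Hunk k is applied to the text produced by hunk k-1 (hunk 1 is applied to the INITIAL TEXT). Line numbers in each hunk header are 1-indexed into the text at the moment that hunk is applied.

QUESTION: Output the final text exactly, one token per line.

Hunk 1: at line 6 remove [dvuhv,wvozs,stc] add [bsv,oie] -> 12 lines: hcxpo ivd drlr tks yjpzr crz bsv oie bkpjn ytjci xjg uplni
Hunk 2: at line 3 remove [yjpzr,crz] add [rhj] -> 11 lines: hcxpo ivd drlr tks rhj bsv oie bkpjn ytjci xjg uplni
Hunk 3: at line 4 remove [rhj,bsv] add [gwnqg,idh] -> 11 lines: hcxpo ivd drlr tks gwnqg idh oie bkpjn ytjci xjg uplni

Answer: hcxpo
ivd
drlr
tks
gwnqg
idh
oie
bkpjn
ytjci
xjg
uplni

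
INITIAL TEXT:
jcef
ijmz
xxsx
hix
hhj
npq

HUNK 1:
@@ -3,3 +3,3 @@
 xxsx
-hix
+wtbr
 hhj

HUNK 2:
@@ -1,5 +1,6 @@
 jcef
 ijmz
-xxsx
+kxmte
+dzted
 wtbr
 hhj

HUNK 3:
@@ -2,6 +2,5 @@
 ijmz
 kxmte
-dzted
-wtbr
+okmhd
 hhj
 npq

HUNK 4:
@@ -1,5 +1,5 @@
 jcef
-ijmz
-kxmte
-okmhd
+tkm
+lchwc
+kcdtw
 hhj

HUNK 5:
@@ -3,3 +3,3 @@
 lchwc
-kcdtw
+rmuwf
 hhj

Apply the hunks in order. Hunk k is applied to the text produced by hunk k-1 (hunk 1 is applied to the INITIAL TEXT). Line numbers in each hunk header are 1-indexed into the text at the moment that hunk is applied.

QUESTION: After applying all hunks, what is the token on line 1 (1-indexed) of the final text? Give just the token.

Answer: jcef

Derivation:
Hunk 1: at line 3 remove [hix] add [wtbr] -> 6 lines: jcef ijmz xxsx wtbr hhj npq
Hunk 2: at line 1 remove [xxsx] add [kxmte,dzted] -> 7 lines: jcef ijmz kxmte dzted wtbr hhj npq
Hunk 3: at line 2 remove [dzted,wtbr] add [okmhd] -> 6 lines: jcef ijmz kxmte okmhd hhj npq
Hunk 4: at line 1 remove [ijmz,kxmte,okmhd] add [tkm,lchwc,kcdtw] -> 6 lines: jcef tkm lchwc kcdtw hhj npq
Hunk 5: at line 3 remove [kcdtw] add [rmuwf] -> 6 lines: jcef tkm lchwc rmuwf hhj npq
Final line 1: jcef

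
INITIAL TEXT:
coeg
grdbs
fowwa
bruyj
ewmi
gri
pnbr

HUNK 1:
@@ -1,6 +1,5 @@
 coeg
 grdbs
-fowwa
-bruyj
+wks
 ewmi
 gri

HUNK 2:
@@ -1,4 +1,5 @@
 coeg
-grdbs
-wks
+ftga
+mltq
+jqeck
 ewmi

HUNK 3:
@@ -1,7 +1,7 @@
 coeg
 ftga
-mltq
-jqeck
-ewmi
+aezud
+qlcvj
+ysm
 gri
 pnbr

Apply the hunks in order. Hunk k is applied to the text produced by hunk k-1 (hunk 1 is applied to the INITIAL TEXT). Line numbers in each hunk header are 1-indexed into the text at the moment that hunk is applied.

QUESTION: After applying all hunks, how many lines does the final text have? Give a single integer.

Hunk 1: at line 1 remove [fowwa,bruyj] add [wks] -> 6 lines: coeg grdbs wks ewmi gri pnbr
Hunk 2: at line 1 remove [grdbs,wks] add [ftga,mltq,jqeck] -> 7 lines: coeg ftga mltq jqeck ewmi gri pnbr
Hunk 3: at line 1 remove [mltq,jqeck,ewmi] add [aezud,qlcvj,ysm] -> 7 lines: coeg ftga aezud qlcvj ysm gri pnbr
Final line count: 7

Answer: 7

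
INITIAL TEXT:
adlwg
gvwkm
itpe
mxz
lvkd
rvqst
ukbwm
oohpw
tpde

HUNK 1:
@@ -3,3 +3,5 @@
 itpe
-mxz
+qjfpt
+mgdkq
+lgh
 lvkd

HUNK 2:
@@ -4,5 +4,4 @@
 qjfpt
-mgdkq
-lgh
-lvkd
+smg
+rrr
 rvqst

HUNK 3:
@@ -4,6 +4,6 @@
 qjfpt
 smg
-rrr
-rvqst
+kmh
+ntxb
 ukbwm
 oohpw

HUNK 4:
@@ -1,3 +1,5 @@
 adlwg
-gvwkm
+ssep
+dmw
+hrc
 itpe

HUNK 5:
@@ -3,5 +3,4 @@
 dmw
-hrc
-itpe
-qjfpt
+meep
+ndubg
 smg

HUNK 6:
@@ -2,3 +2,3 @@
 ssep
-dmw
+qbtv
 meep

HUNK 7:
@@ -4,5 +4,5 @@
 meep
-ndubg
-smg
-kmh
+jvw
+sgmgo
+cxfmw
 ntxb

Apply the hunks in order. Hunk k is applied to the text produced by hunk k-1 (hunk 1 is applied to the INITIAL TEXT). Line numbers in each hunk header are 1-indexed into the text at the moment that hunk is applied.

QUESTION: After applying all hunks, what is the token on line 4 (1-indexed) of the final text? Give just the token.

Answer: meep

Derivation:
Hunk 1: at line 3 remove [mxz] add [qjfpt,mgdkq,lgh] -> 11 lines: adlwg gvwkm itpe qjfpt mgdkq lgh lvkd rvqst ukbwm oohpw tpde
Hunk 2: at line 4 remove [mgdkq,lgh,lvkd] add [smg,rrr] -> 10 lines: adlwg gvwkm itpe qjfpt smg rrr rvqst ukbwm oohpw tpde
Hunk 3: at line 4 remove [rrr,rvqst] add [kmh,ntxb] -> 10 lines: adlwg gvwkm itpe qjfpt smg kmh ntxb ukbwm oohpw tpde
Hunk 4: at line 1 remove [gvwkm] add [ssep,dmw,hrc] -> 12 lines: adlwg ssep dmw hrc itpe qjfpt smg kmh ntxb ukbwm oohpw tpde
Hunk 5: at line 3 remove [hrc,itpe,qjfpt] add [meep,ndubg] -> 11 lines: adlwg ssep dmw meep ndubg smg kmh ntxb ukbwm oohpw tpde
Hunk 6: at line 2 remove [dmw] add [qbtv] -> 11 lines: adlwg ssep qbtv meep ndubg smg kmh ntxb ukbwm oohpw tpde
Hunk 7: at line 4 remove [ndubg,smg,kmh] add [jvw,sgmgo,cxfmw] -> 11 lines: adlwg ssep qbtv meep jvw sgmgo cxfmw ntxb ukbwm oohpw tpde
Final line 4: meep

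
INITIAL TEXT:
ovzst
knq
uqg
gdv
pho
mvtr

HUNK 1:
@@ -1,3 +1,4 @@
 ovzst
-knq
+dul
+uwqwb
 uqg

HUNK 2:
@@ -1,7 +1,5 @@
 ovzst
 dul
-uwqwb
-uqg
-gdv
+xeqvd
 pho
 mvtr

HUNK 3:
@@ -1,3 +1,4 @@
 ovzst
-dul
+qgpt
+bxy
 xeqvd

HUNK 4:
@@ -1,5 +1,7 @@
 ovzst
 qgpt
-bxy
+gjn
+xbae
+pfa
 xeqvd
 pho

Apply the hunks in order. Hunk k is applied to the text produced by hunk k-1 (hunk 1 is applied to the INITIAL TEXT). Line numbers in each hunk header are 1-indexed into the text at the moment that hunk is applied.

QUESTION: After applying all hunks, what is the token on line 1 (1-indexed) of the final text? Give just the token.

Hunk 1: at line 1 remove [knq] add [dul,uwqwb] -> 7 lines: ovzst dul uwqwb uqg gdv pho mvtr
Hunk 2: at line 1 remove [uwqwb,uqg,gdv] add [xeqvd] -> 5 lines: ovzst dul xeqvd pho mvtr
Hunk 3: at line 1 remove [dul] add [qgpt,bxy] -> 6 lines: ovzst qgpt bxy xeqvd pho mvtr
Hunk 4: at line 1 remove [bxy] add [gjn,xbae,pfa] -> 8 lines: ovzst qgpt gjn xbae pfa xeqvd pho mvtr
Final line 1: ovzst

Answer: ovzst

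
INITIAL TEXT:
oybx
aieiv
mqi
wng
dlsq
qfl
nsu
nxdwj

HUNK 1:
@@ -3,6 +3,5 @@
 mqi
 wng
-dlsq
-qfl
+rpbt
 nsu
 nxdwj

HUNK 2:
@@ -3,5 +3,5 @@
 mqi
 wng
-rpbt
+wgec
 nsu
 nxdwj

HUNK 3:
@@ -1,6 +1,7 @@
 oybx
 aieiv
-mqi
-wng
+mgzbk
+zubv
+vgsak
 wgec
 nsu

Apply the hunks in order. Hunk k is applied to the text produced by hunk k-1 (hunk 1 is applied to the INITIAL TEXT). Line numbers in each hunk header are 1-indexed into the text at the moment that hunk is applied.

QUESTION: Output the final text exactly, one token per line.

Answer: oybx
aieiv
mgzbk
zubv
vgsak
wgec
nsu
nxdwj

Derivation:
Hunk 1: at line 3 remove [dlsq,qfl] add [rpbt] -> 7 lines: oybx aieiv mqi wng rpbt nsu nxdwj
Hunk 2: at line 3 remove [rpbt] add [wgec] -> 7 lines: oybx aieiv mqi wng wgec nsu nxdwj
Hunk 3: at line 1 remove [mqi,wng] add [mgzbk,zubv,vgsak] -> 8 lines: oybx aieiv mgzbk zubv vgsak wgec nsu nxdwj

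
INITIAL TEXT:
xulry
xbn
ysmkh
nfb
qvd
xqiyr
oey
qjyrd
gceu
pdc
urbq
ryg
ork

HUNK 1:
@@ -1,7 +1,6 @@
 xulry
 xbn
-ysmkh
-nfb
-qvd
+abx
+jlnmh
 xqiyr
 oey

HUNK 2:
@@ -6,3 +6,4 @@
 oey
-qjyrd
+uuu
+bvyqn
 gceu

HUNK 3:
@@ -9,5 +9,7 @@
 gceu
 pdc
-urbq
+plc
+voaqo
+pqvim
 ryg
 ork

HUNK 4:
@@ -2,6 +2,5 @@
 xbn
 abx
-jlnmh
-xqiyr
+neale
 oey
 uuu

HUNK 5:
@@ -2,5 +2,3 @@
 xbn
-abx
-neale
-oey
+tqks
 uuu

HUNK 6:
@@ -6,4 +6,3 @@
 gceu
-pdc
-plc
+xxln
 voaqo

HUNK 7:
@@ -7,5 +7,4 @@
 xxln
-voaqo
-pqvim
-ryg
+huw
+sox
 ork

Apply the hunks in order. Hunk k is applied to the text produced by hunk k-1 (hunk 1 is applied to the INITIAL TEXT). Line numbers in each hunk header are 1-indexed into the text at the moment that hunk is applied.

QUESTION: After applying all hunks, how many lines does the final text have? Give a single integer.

Hunk 1: at line 1 remove [ysmkh,nfb,qvd] add [abx,jlnmh] -> 12 lines: xulry xbn abx jlnmh xqiyr oey qjyrd gceu pdc urbq ryg ork
Hunk 2: at line 6 remove [qjyrd] add [uuu,bvyqn] -> 13 lines: xulry xbn abx jlnmh xqiyr oey uuu bvyqn gceu pdc urbq ryg ork
Hunk 3: at line 9 remove [urbq] add [plc,voaqo,pqvim] -> 15 lines: xulry xbn abx jlnmh xqiyr oey uuu bvyqn gceu pdc plc voaqo pqvim ryg ork
Hunk 4: at line 2 remove [jlnmh,xqiyr] add [neale] -> 14 lines: xulry xbn abx neale oey uuu bvyqn gceu pdc plc voaqo pqvim ryg ork
Hunk 5: at line 2 remove [abx,neale,oey] add [tqks] -> 12 lines: xulry xbn tqks uuu bvyqn gceu pdc plc voaqo pqvim ryg ork
Hunk 6: at line 6 remove [pdc,plc] add [xxln] -> 11 lines: xulry xbn tqks uuu bvyqn gceu xxln voaqo pqvim ryg ork
Hunk 7: at line 7 remove [voaqo,pqvim,ryg] add [huw,sox] -> 10 lines: xulry xbn tqks uuu bvyqn gceu xxln huw sox ork
Final line count: 10

Answer: 10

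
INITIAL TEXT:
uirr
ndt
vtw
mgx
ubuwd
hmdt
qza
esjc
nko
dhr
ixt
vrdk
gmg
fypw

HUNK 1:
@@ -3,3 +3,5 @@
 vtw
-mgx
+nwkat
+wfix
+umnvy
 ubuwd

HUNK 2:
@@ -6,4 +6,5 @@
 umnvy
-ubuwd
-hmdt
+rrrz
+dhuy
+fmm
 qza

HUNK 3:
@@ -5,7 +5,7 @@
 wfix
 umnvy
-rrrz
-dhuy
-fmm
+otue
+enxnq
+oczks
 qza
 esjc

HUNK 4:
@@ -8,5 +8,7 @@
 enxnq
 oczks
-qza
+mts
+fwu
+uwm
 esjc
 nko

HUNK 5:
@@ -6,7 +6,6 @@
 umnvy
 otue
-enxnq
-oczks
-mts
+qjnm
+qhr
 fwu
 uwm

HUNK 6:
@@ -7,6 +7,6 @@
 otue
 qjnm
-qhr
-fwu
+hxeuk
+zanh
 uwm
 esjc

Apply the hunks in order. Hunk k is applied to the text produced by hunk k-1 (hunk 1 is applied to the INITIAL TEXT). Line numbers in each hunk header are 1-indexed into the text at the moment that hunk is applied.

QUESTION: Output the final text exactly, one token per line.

Hunk 1: at line 3 remove [mgx] add [nwkat,wfix,umnvy] -> 16 lines: uirr ndt vtw nwkat wfix umnvy ubuwd hmdt qza esjc nko dhr ixt vrdk gmg fypw
Hunk 2: at line 6 remove [ubuwd,hmdt] add [rrrz,dhuy,fmm] -> 17 lines: uirr ndt vtw nwkat wfix umnvy rrrz dhuy fmm qza esjc nko dhr ixt vrdk gmg fypw
Hunk 3: at line 5 remove [rrrz,dhuy,fmm] add [otue,enxnq,oczks] -> 17 lines: uirr ndt vtw nwkat wfix umnvy otue enxnq oczks qza esjc nko dhr ixt vrdk gmg fypw
Hunk 4: at line 8 remove [qza] add [mts,fwu,uwm] -> 19 lines: uirr ndt vtw nwkat wfix umnvy otue enxnq oczks mts fwu uwm esjc nko dhr ixt vrdk gmg fypw
Hunk 5: at line 6 remove [enxnq,oczks,mts] add [qjnm,qhr] -> 18 lines: uirr ndt vtw nwkat wfix umnvy otue qjnm qhr fwu uwm esjc nko dhr ixt vrdk gmg fypw
Hunk 6: at line 7 remove [qhr,fwu] add [hxeuk,zanh] -> 18 lines: uirr ndt vtw nwkat wfix umnvy otue qjnm hxeuk zanh uwm esjc nko dhr ixt vrdk gmg fypw

Answer: uirr
ndt
vtw
nwkat
wfix
umnvy
otue
qjnm
hxeuk
zanh
uwm
esjc
nko
dhr
ixt
vrdk
gmg
fypw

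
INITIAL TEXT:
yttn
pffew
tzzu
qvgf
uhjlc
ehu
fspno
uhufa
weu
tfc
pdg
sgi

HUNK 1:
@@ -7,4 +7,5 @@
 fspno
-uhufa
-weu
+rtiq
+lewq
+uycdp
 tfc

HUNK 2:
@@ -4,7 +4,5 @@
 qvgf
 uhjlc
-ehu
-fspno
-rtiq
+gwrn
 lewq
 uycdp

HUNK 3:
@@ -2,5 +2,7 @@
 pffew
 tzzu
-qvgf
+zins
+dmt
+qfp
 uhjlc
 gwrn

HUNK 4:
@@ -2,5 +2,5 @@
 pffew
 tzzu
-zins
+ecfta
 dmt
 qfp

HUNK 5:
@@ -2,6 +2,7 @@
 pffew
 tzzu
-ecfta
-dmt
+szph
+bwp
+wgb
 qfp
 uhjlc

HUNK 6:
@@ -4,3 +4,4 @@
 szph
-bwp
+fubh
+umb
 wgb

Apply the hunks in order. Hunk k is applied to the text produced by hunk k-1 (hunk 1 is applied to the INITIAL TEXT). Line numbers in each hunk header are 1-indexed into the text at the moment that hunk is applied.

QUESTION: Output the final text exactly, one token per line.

Hunk 1: at line 7 remove [uhufa,weu] add [rtiq,lewq,uycdp] -> 13 lines: yttn pffew tzzu qvgf uhjlc ehu fspno rtiq lewq uycdp tfc pdg sgi
Hunk 2: at line 4 remove [ehu,fspno,rtiq] add [gwrn] -> 11 lines: yttn pffew tzzu qvgf uhjlc gwrn lewq uycdp tfc pdg sgi
Hunk 3: at line 2 remove [qvgf] add [zins,dmt,qfp] -> 13 lines: yttn pffew tzzu zins dmt qfp uhjlc gwrn lewq uycdp tfc pdg sgi
Hunk 4: at line 2 remove [zins] add [ecfta] -> 13 lines: yttn pffew tzzu ecfta dmt qfp uhjlc gwrn lewq uycdp tfc pdg sgi
Hunk 5: at line 2 remove [ecfta,dmt] add [szph,bwp,wgb] -> 14 lines: yttn pffew tzzu szph bwp wgb qfp uhjlc gwrn lewq uycdp tfc pdg sgi
Hunk 6: at line 4 remove [bwp] add [fubh,umb] -> 15 lines: yttn pffew tzzu szph fubh umb wgb qfp uhjlc gwrn lewq uycdp tfc pdg sgi

Answer: yttn
pffew
tzzu
szph
fubh
umb
wgb
qfp
uhjlc
gwrn
lewq
uycdp
tfc
pdg
sgi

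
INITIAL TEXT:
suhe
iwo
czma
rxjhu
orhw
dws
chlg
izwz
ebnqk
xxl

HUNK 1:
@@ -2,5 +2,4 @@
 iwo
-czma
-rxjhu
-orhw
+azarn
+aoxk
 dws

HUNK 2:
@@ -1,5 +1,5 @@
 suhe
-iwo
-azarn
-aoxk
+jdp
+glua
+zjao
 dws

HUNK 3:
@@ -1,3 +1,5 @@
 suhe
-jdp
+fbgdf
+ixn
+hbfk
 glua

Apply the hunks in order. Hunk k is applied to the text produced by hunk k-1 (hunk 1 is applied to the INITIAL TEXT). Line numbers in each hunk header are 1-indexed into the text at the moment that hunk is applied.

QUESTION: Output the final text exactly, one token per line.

Hunk 1: at line 2 remove [czma,rxjhu,orhw] add [azarn,aoxk] -> 9 lines: suhe iwo azarn aoxk dws chlg izwz ebnqk xxl
Hunk 2: at line 1 remove [iwo,azarn,aoxk] add [jdp,glua,zjao] -> 9 lines: suhe jdp glua zjao dws chlg izwz ebnqk xxl
Hunk 3: at line 1 remove [jdp] add [fbgdf,ixn,hbfk] -> 11 lines: suhe fbgdf ixn hbfk glua zjao dws chlg izwz ebnqk xxl

Answer: suhe
fbgdf
ixn
hbfk
glua
zjao
dws
chlg
izwz
ebnqk
xxl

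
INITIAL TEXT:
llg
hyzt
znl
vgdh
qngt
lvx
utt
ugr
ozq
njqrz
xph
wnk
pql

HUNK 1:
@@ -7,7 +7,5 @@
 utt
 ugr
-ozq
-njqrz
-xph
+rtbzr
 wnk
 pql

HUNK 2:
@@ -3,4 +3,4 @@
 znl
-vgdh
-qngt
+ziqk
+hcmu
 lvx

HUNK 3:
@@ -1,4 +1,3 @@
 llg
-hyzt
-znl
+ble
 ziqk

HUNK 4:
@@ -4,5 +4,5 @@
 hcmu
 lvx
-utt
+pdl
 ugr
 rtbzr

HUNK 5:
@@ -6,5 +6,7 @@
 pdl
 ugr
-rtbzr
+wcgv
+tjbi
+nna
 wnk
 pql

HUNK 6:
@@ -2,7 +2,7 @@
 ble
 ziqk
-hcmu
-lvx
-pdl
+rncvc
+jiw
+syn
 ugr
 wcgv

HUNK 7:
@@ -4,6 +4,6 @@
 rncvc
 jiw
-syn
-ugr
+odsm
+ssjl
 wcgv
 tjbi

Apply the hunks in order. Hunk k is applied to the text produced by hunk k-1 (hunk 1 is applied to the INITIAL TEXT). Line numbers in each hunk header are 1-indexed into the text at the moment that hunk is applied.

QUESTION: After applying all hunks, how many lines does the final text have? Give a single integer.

Hunk 1: at line 7 remove [ozq,njqrz,xph] add [rtbzr] -> 11 lines: llg hyzt znl vgdh qngt lvx utt ugr rtbzr wnk pql
Hunk 2: at line 3 remove [vgdh,qngt] add [ziqk,hcmu] -> 11 lines: llg hyzt znl ziqk hcmu lvx utt ugr rtbzr wnk pql
Hunk 3: at line 1 remove [hyzt,znl] add [ble] -> 10 lines: llg ble ziqk hcmu lvx utt ugr rtbzr wnk pql
Hunk 4: at line 4 remove [utt] add [pdl] -> 10 lines: llg ble ziqk hcmu lvx pdl ugr rtbzr wnk pql
Hunk 5: at line 6 remove [rtbzr] add [wcgv,tjbi,nna] -> 12 lines: llg ble ziqk hcmu lvx pdl ugr wcgv tjbi nna wnk pql
Hunk 6: at line 2 remove [hcmu,lvx,pdl] add [rncvc,jiw,syn] -> 12 lines: llg ble ziqk rncvc jiw syn ugr wcgv tjbi nna wnk pql
Hunk 7: at line 4 remove [syn,ugr] add [odsm,ssjl] -> 12 lines: llg ble ziqk rncvc jiw odsm ssjl wcgv tjbi nna wnk pql
Final line count: 12

Answer: 12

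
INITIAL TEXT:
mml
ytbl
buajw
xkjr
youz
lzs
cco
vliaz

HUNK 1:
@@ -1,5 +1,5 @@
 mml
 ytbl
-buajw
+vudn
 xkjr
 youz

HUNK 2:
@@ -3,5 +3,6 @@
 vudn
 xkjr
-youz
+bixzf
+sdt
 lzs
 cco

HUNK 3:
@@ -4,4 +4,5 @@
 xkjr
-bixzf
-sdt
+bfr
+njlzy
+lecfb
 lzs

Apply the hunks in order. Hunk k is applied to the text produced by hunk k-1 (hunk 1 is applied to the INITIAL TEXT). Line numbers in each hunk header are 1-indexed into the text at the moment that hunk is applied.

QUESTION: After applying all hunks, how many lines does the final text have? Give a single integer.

Answer: 10

Derivation:
Hunk 1: at line 1 remove [buajw] add [vudn] -> 8 lines: mml ytbl vudn xkjr youz lzs cco vliaz
Hunk 2: at line 3 remove [youz] add [bixzf,sdt] -> 9 lines: mml ytbl vudn xkjr bixzf sdt lzs cco vliaz
Hunk 3: at line 4 remove [bixzf,sdt] add [bfr,njlzy,lecfb] -> 10 lines: mml ytbl vudn xkjr bfr njlzy lecfb lzs cco vliaz
Final line count: 10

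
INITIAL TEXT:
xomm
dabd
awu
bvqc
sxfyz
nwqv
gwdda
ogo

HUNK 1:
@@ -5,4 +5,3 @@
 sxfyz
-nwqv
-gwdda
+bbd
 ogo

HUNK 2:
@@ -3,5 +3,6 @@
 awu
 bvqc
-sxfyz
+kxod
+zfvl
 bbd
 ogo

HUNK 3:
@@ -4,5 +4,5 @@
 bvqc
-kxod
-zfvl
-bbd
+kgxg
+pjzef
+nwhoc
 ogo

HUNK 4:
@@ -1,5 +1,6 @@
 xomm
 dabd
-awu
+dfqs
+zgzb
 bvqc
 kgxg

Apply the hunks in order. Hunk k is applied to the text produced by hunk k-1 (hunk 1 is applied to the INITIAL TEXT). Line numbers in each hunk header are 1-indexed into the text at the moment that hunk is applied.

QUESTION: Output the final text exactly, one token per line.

Answer: xomm
dabd
dfqs
zgzb
bvqc
kgxg
pjzef
nwhoc
ogo

Derivation:
Hunk 1: at line 5 remove [nwqv,gwdda] add [bbd] -> 7 lines: xomm dabd awu bvqc sxfyz bbd ogo
Hunk 2: at line 3 remove [sxfyz] add [kxod,zfvl] -> 8 lines: xomm dabd awu bvqc kxod zfvl bbd ogo
Hunk 3: at line 4 remove [kxod,zfvl,bbd] add [kgxg,pjzef,nwhoc] -> 8 lines: xomm dabd awu bvqc kgxg pjzef nwhoc ogo
Hunk 4: at line 1 remove [awu] add [dfqs,zgzb] -> 9 lines: xomm dabd dfqs zgzb bvqc kgxg pjzef nwhoc ogo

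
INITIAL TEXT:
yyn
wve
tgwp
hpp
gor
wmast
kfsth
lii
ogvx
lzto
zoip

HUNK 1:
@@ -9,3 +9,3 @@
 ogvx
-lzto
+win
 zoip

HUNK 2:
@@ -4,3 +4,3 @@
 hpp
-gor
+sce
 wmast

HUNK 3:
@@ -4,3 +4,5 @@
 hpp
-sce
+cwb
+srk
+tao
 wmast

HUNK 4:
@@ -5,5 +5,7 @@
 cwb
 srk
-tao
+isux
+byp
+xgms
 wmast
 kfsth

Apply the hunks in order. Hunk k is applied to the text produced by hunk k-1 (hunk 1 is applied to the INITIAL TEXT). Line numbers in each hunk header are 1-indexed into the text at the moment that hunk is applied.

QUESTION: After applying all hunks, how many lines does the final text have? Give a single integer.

Answer: 15

Derivation:
Hunk 1: at line 9 remove [lzto] add [win] -> 11 lines: yyn wve tgwp hpp gor wmast kfsth lii ogvx win zoip
Hunk 2: at line 4 remove [gor] add [sce] -> 11 lines: yyn wve tgwp hpp sce wmast kfsth lii ogvx win zoip
Hunk 3: at line 4 remove [sce] add [cwb,srk,tao] -> 13 lines: yyn wve tgwp hpp cwb srk tao wmast kfsth lii ogvx win zoip
Hunk 4: at line 5 remove [tao] add [isux,byp,xgms] -> 15 lines: yyn wve tgwp hpp cwb srk isux byp xgms wmast kfsth lii ogvx win zoip
Final line count: 15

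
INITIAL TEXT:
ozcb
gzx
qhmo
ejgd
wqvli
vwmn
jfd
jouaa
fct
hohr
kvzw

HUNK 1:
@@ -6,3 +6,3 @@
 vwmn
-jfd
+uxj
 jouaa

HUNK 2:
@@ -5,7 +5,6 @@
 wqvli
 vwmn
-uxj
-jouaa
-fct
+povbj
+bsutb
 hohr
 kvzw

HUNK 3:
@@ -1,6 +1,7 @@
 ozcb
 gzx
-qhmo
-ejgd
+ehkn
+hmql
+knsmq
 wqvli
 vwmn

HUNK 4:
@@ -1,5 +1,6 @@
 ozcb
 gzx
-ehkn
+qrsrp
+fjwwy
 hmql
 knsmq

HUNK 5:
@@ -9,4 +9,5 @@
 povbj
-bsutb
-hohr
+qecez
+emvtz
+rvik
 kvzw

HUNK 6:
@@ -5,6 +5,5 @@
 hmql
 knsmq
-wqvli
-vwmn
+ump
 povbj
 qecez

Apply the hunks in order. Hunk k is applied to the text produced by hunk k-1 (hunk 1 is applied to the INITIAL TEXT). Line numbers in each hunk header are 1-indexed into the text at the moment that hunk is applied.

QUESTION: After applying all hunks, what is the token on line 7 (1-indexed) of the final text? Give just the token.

Hunk 1: at line 6 remove [jfd] add [uxj] -> 11 lines: ozcb gzx qhmo ejgd wqvli vwmn uxj jouaa fct hohr kvzw
Hunk 2: at line 5 remove [uxj,jouaa,fct] add [povbj,bsutb] -> 10 lines: ozcb gzx qhmo ejgd wqvli vwmn povbj bsutb hohr kvzw
Hunk 3: at line 1 remove [qhmo,ejgd] add [ehkn,hmql,knsmq] -> 11 lines: ozcb gzx ehkn hmql knsmq wqvli vwmn povbj bsutb hohr kvzw
Hunk 4: at line 1 remove [ehkn] add [qrsrp,fjwwy] -> 12 lines: ozcb gzx qrsrp fjwwy hmql knsmq wqvli vwmn povbj bsutb hohr kvzw
Hunk 5: at line 9 remove [bsutb,hohr] add [qecez,emvtz,rvik] -> 13 lines: ozcb gzx qrsrp fjwwy hmql knsmq wqvli vwmn povbj qecez emvtz rvik kvzw
Hunk 6: at line 5 remove [wqvli,vwmn] add [ump] -> 12 lines: ozcb gzx qrsrp fjwwy hmql knsmq ump povbj qecez emvtz rvik kvzw
Final line 7: ump

Answer: ump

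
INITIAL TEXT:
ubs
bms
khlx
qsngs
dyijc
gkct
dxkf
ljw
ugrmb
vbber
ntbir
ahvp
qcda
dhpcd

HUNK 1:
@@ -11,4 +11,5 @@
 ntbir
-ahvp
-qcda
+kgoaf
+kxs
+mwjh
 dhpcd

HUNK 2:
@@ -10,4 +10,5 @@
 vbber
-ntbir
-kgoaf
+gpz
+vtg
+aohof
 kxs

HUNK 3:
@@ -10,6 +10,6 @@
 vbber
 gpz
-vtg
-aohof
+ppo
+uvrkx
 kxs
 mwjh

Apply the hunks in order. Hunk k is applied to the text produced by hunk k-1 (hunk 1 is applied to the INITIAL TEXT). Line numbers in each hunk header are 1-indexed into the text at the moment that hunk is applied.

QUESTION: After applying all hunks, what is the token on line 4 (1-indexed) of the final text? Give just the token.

Hunk 1: at line 11 remove [ahvp,qcda] add [kgoaf,kxs,mwjh] -> 15 lines: ubs bms khlx qsngs dyijc gkct dxkf ljw ugrmb vbber ntbir kgoaf kxs mwjh dhpcd
Hunk 2: at line 10 remove [ntbir,kgoaf] add [gpz,vtg,aohof] -> 16 lines: ubs bms khlx qsngs dyijc gkct dxkf ljw ugrmb vbber gpz vtg aohof kxs mwjh dhpcd
Hunk 3: at line 10 remove [vtg,aohof] add [ppo,uvrkx] -> 16 lines: ubs bms khlx qsngs dyijc gkct dxkf ljw ugrmb vbber gpz ppo uvrkx kxs mwjh dhpcd
Final line 4: qsngs

Answer: qsngs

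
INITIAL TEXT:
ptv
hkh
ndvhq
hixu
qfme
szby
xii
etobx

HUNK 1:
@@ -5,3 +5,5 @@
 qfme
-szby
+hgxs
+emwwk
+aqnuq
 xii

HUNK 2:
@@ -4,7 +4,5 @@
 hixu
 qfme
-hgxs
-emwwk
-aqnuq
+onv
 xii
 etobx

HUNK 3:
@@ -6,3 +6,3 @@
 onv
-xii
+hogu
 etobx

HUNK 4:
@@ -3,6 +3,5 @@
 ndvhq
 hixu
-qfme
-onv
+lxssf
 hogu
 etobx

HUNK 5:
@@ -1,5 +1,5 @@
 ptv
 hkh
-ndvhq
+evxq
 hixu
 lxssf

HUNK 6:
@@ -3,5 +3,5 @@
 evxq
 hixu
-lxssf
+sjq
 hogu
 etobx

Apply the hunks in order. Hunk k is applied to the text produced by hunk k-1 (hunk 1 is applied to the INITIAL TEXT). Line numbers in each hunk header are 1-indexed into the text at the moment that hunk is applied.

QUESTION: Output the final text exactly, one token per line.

Hunk 1: at line 5 remove [szby] add [hgxs,emwwk,aqnuq] -> 10 lines: ptv hkh ndvhq hixu qfme hgxs emwwk aqnuq xii etobx
Hunk 2: at line 4 remove [hgxs,emwwk,aqnuq] add [onv] -> 8 lines: ptv hkh ndvhq hixu qfme onv xii etobx
Hunk 3: at line 6 remove [xii] add [hogu] -> 8 lines: ptv hkh ndvhq hixu qfme onv hogu etobx
Hunk 4: at line 3 remove [qfme,onv] add [lxssf] -> 7 lines: ptv hkh ndvhq hixu lxssf hogu etobx
Hunk 5: at line 1 remove [ndvhq] add [evxq] -> 7 lines: ptv hkh evxq hixu lxssf hogu etobx
Hunk 6: at line 3 remove [lxssf] add [sjq] -> 7 lines: ptv hkh evxq hixu sjq hogu etobx

Answer: ptv
hkh
evxq
hixu
sjq
hogu
etobx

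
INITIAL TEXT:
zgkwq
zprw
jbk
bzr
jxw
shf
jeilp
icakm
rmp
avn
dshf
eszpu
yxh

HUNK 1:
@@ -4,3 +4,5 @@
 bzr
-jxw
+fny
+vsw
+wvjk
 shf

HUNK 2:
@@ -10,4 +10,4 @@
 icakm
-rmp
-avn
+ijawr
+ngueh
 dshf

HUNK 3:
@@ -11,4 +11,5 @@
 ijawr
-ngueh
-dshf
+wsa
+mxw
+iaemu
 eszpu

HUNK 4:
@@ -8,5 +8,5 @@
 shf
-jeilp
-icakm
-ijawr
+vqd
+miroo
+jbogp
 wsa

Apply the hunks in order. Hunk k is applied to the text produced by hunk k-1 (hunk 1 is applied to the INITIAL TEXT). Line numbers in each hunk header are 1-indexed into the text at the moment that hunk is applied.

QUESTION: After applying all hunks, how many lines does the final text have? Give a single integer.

Hunk 1: at line 4 remove [jxw] add [fny,vsw,wvjk] -> 15 lines: zgkwq zprw jbk bzr fny vsw wvjk shf jeilp icakm rmp avn dshf eszpu yxh
Hunk 2: at line 10 remove [rmp,avn] add [ijawr,ngueh] -> 15 lines: zgkwq zprw jbk bzr fny vsw wvjk shf jeilp icakm ijawr ngueh dshf eszpu yxh
Hunk 3: at line 11 remove [ngueh,dshf] add [wsa,mxw,iaemu] -> 16 lines: zgkwq zprw jbk bzr fny vsw wvjk shf jeilp icakm ijawr wsa mxw iaemu eszpu yxh
Hunk 4: at line 8 remove [jeilp,icakm,ijawr] add [vqd,miroo,jbogp] -> 16 lines: zgkwq zprw jbk bzr fny vsw wvjk shf vqd miroo jbogp wsa mxw iaemu eszpu yxh
Final line count: 16

Answer: 16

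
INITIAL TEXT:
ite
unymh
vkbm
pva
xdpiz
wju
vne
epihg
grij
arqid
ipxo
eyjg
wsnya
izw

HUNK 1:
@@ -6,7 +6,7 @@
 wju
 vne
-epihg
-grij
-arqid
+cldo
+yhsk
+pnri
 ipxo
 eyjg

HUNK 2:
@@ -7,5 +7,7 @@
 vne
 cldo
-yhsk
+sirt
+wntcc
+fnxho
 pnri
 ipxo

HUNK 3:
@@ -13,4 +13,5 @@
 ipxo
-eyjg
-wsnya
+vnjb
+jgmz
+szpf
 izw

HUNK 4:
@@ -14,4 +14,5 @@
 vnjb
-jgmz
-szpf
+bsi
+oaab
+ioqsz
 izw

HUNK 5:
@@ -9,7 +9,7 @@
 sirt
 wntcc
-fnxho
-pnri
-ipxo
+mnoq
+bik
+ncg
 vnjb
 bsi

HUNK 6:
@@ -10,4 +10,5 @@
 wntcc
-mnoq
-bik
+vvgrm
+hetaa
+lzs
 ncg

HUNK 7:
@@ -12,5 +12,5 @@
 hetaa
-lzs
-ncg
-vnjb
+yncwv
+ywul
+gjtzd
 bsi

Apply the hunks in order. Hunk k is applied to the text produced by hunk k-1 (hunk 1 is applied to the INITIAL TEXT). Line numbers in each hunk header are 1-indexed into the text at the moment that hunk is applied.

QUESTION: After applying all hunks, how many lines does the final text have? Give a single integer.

Answer: 19

Derivation:
Hunk 1: at line 6 remove [epihg,grij,arqid] add [cldo,yhsk,pnri] -> 14 lines: ite unymh vkbm pva xdpiz wju vne cldo yhsk pnri ipxo eyjg wsnya izw
Hunk 2: at line 7 remove [yhsk] add [sirt,wntcc,fnxho] -> 16 lines: ite unymh vkbm pva xdpiz wju vne cldo sirt wntcc fnxho pnri ipxo eyjg wsnya izw
Hunk 3: at line 13 remove [eyjg,wsnya] add [vnjb,jgmz,szpf] -> 17 lines: ite unymh vkbm pva xdpiz wju vne cldo sirt wntcc fnxho pnri ipxo vnjb jgmz szpf izw
Hunk 4: at line 14 remove [jgmz,szpf] add [bsi,oaab,ioqsz] -> 18 lines: ite unymh vkbm pva xdpiz wju vne cldo sirt wntcc fnxho pnri ipxo vnjb bsi oaab ioqsz izw
Hunk 5: at line 9 remove [fnxho,pnri,ipxo] add [mnoq,bik,ncg] -> 18 lines: ite unymh vkbm pva xdpiz wju vne cldo sirt wntcc mnoq bik ncg vnjb bsi oaab ioqsz izw
Hunk 6: at line 10 remove [mnoq,bik] add [vvgrm,hetaa,lzs] -> 19 lines: ite unymh vkbm pva xdpiz wju vne cldo sirt wntcc vvgrm hetaa lzs ncg vnjb bsi oaab ioqsz izw
Hunk 7: at line 12 remove [lzs,ncg,vnjb] add [yncwv,ywul,gjtzd] -> 19 lines: ite unymh vkbm pva xdpiz wju vne cldo sirt wntcc vvgrm hetaa yncwv ywul gjtzd bsi oaab ioqsz izw
Final line count: 19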